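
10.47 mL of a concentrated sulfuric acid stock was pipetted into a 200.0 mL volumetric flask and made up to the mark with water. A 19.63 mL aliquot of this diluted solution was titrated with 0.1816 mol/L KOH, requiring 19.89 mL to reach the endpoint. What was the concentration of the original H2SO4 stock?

1.76 M

n(KOH) = 0.1816 x 0.01989 = 0.003612 mol.
n(H2SO4) in the aliquot = 0.003612 x 1/2 = 0.001806 mol.
[diluted H2SO4] = 0.001806 / 0.01963 = 0.09200 M.
Dilution factor = 200.0/10.47 = 19.10, so [stock] = 0.09200 x 19.10 = 1.76 M.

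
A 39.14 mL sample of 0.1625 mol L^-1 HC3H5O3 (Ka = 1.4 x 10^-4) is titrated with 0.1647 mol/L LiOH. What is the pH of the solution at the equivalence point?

n(HC3H5O3) = 0.1625 x 0.03914 = 0.006360 mol; V(LiOH) at equivalence = 0.006360/0.1647 = 0.03862 L.
At equivalence all the acid is converted to C3H5O3-; total volume = 0.03914 + 0.03862 = 0.07776 L, so [C3H5O3-] = 0.006360/0.07776 = 0.08180 M.
Kb = Kw/Ka = 1.0e-14 / 1.4 x 10^-4 = 7.14e-11.
[OH^-] = sqrt(Kb x [C3H5O3-]) = sqrt(7.14e-11 x 0.08180) = 2.42e-6 M.
pOH = 5.62, so pH = 14.00 - 5.62 = 8.38.

8.38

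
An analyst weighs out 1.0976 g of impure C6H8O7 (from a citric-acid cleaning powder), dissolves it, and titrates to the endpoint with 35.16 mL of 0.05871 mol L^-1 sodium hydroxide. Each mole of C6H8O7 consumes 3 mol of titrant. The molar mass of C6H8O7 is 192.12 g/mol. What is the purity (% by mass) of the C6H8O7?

12.0%

n(NaOH) = 0.05871 x 0.03516 = 0.002064 mol.
n(C6H8O7) = 0.002064 / 3 = 0.0006881 mol.
mass of C6H8O7 = 0.0006881 x 192.12 = 0.1322 g.
% purity = 0.1322 / 1.0976 x 100 = 12.0%.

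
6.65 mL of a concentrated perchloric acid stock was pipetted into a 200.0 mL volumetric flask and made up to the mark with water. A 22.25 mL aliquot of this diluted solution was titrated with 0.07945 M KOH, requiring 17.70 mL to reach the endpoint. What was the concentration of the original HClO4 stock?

1.90 M

n(KOH) = 0.07945 x 0.01770 = 0.001406 mol.
n(HClO4) in the aliquot = 0.001406 mol.
[diluted HClO4] = 0.001406 / 0.02225 = 0.06320 M.
Dilution factor = 200.0/6.650 = 30.08, so [stock] = 0.06320 x 30.08 = 1.90 M.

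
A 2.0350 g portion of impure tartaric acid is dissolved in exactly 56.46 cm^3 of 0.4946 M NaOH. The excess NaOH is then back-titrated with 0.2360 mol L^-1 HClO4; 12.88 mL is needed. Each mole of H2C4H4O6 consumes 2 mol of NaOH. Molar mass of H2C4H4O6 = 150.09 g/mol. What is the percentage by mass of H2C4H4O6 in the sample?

91.8%

Total n(NaOH) added = 0.4946 x 0.05646 = 0.02793 mol.
n(HClO4) used = 0.2360 x 0.01288 = 0.003040 mol, which equals the excess n(NaOH).
So n(NaOH) consumed by the sample = 0.02793 - 0.003040 = 0.02489 mol.
n(H2C4H4O6) = 0.02489 / 2 = 0.01244 mol.
mass H2C4H4O6 = 0.01244 x 150.09 = 1.868 g, so %H2C4H4O6 = 1.868/2.0350 x 100 = 91.8%.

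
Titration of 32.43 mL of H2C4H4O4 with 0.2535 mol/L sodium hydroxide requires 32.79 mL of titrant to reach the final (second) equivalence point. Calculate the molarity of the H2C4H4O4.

0.128 M

n(NaOH) = 0.2535 x 0.03279 = 0.008312 mol.
At the final (second) equivalence point, 2 mol OH^- react per mol H2C4H4O4, so n(H2C4H4O4) = 0.008312 / 2 = 0.004156 mol.
[H2C4H4O4] = 0.004156 / 0.03243 L = 0.128 M.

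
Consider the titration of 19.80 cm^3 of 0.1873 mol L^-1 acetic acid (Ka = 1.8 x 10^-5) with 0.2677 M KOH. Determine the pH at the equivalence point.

8.89

n(CH3COOH) = 0.1873 x 0.01980 = 0.003709 mol; V(KOH) at equivalence = 0.003709/0.2677 = 0.01385 L.
At equivalence all the acid is converted to CH3COO-; total volume = 0.01980 + 0.01385 = 0.03365 L, so [CH3COO-] = 0.003709/0.03365 = 0.1102 M.
Kb = Kw/Ka = 1.0e-14 / 1.8 x 10^-5 = 5.56e-10.
[OH^-] = sqrt(Kb x [CH3COO-]) = sqrt(5.56e-10 x 0.1102) = 7.82e-6 M.
pOH = 5.11, so pH = 14.00 - 5.11 = 8.89.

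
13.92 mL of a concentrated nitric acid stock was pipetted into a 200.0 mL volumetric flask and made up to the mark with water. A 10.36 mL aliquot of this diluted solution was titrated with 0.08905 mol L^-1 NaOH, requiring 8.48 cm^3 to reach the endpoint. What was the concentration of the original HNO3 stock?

1.05 M

n(NaOH) = 0.08905 x 0.008480 = 0.0007551 mol.
n(HNO3) in the aliquot = 0.0007551 mol.
[diluted HNO3] = 0.0007551 / 0.01036 = 0.07289 M.
Dilution factor = 200.0/13.92 = 14.37, so [stock] = 0.07289 x 14.37 = 1.05 M.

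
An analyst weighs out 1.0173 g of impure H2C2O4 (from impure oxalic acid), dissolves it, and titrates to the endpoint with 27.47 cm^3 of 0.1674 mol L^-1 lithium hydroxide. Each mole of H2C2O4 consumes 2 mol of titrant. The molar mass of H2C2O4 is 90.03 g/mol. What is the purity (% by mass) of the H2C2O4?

n(LiOH) = 0.1674 x 0.02747 = 0.004598 mol.
n(H2C2O4) = 0.004598 / 2 = 0.002299 mol.
mass of H2C2O4 = 0.002299 x 90.03 = 0.2070 g.
% purity = 0.2070 / 1.0173 x 100 = 20.3%.

20.3%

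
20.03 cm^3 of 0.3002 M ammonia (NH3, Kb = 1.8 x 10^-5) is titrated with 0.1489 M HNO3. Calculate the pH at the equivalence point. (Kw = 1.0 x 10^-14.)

n(NH3) = 0.3002 x 0.02003 = 0.006013 mol; V(HNO3) at equivalence = 0.006013/0.1489 = 0.04038 L.
At equivalence the base is fully converted to NH4+; total volume = 0.06041 L, so [NH4+] = 0.006013/0.06041 = 0.09953 M.
Ka(NH4+) = Kw/Kb = 1.0e-14 / 1.8 x 10^-5 = 5.56e-10.
[H^+] = sqrt(Ka x [NH4+]) = sqrt(5.56e-10 x 0.09953) = 7.44e-6 M.
pH = -log(7.44e-6) = 5.13.

5.13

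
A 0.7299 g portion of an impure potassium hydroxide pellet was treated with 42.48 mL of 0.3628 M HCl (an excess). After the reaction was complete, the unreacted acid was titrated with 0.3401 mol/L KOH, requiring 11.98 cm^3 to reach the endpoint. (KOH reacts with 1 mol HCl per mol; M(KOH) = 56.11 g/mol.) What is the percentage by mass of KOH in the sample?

Total n(HCl) added = 0.3628 x 0.04248 = 0.01541 mol.
n(KOH) used = 0.3401 x 0.01198 = 0.004074 mol, which equals the excess n(HCl).
So n(HCl) consumed by the sample = 0.01541 - 0.004074 = 0.01134 mol.
n(KOH) = 0.01134 / 1 = 0.01134 mol.
mass KOH = 0.01134 x 56.11 = 0.6361 g, so %KOH = 0.6361/0.7299 x 100 = 87.2%.

87.2%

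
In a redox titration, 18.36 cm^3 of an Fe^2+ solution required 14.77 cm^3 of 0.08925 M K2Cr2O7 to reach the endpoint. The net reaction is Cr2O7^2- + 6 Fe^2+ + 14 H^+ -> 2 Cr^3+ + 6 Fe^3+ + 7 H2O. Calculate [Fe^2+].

0.431 M

n(K2Cr2O7) = 0.08925 x 0.01477 = 0.001318 mol.
From the balanced equation, 1 mol K2Cr2O7 reacts with 6 mol Fe^2+, so n(Fe^2+) = 0.001318 x 6/1 = 0.007909 mol.
[Fe^2+] = 0.007909 / 0.01836 L = 0.431 M.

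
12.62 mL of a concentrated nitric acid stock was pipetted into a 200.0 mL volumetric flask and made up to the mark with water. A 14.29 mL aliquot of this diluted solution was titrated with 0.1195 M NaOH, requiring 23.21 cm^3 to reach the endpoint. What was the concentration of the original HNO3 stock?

n(NaOH) = 0.1195 x 0.02321 = 0.002774 mol.
n(HNO3) in the aliquot = 0.002774 mol.
[diluted HNO3] = 0.002774 / 0.01429 = 0.1941 M.
Dilution factor = 200.0/12.62 = 15.85, so [stock] = 0.1941 x 15.85 = 3.08 M.

3.08 M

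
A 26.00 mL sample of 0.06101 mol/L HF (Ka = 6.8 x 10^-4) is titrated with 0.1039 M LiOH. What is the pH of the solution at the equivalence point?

7.88

n(HF) = 0.06101 x 0.02600 = 0.001586 mol; V(LiOH) at equivalence = 0.001586/0.1039 = 0.01527 L.
At equivalence all the acid is converted to F-; total volume = 0.02600 + 0.01527 = 0.04127 L, so [F-] = 0.001586/0.04127 = 0.03844 M.
Kb = Kw/Ka = 1.0e-14 / 6.8 x 10^-4 = 1.47e-11.
[OH^-] = sqrt(Kb x [F-]) = sqrt(1.47e-11 x 0.03844) = 7.52e-7 M.
pOH = 6.12, so pH = 14.00 - 6.12 = 7.88.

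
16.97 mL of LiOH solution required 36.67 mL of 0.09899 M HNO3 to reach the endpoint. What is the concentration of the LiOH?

0.214 M

n(HNO3) delivered = 0.09899 x 0.03667 = 0.003630 mol.
For a 1:1 reaction, n(LiOH) = 0.003630 mol.
[LiOH] = 0.003630 mol / 0.01697 L = 0.214 M.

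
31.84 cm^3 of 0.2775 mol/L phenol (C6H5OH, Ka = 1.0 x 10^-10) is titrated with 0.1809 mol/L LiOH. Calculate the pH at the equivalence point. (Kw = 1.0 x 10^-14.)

n(C6H5OH) = 0.2775 x 0.03184 = 0.008836 mol; V(LiOH) at equivalence = 0.008836/0.1809 = 0.04884 L.
At equivalence all the acid is converted to C6H5O-; total volume = 0.03184 + 0.04884 = 0.08068 L, so [C6H5O-] = 0.008836/0.08068 = 0.1095 M.
Kb = Kw/Ka = 1.0e-14 / 1.0 x 10^-10 = 0.000100.
[OH^-] = sqrt(Kb x [C6H5O-]) = sqrt(0.000100 x 0.1095) = 0.00331 M.
pOH = 2.48, so pH = 14.00 - 2.48 = 11.52.

11.52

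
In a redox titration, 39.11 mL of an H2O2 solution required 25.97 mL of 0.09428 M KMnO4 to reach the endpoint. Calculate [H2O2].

0.157 M

n(KMnO4) = 0.09428 x 0.02597 = 0.002448 mol.
From the balanced equation, 2 mol KMnO4 reacts with 5 mol H2O2, so n(H2O2) = 0.002448 x 5/2 = 0.006121 mol.
[H2O2] = 0.006121 / 0.03911 L = 0.157 M.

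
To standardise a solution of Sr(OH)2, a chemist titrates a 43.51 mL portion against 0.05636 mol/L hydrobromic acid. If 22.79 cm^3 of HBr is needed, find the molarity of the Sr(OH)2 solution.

n(HBr) delivered = 0.05636 x 0.02279 = 0.001284 mol.
The reaction is 1 Sr(OH)2 + 2 HBr, so n(Sr(OH)2) = 0.001284 x 1/2 = 0.0006422 mol.
[Sr(OH)2] = 0.0006422 mol / 0.04351 L = 0.0148 M.

0.0148 M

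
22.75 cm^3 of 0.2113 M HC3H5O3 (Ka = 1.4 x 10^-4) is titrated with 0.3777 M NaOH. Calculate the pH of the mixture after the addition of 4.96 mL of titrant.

Initial n(HC3H5O3) = 0.2113 x 0.02275 = 0.004807 mol.
n(NaOH) added = 0.3777 x 0.004960 = 0.001873 mol, converting that many moles of HC3H5O3 to C3H5O3-.
Remaining n(HC3H5O3) = 0.002934 mol; n(C3H5O3-) = 0.001873 mol.
By Henderson-Hasselbalch, pH = pKa + log([A^-]/[HA]) = 3.85 + log(0.001873/0.002934) = 3.85 + (-0.19) = 3.66.

3.66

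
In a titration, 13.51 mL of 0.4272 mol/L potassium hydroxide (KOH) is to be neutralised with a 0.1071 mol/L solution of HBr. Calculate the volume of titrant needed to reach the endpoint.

n(KOH) = 0.4272 mol/L x 0.01351 L = 0.005771 mol.
At equivalence n(HBr) = n(KOH) = 0.005771 mol.
V(HBr) = 0.005771 / 0.1071 = 0.05389 L = 53.9 mL.

53.9 mL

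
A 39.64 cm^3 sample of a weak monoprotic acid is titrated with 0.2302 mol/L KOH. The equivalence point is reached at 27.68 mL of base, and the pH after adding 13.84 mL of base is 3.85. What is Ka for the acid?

1.4 x 10^-4

13.84 mL is half of the equivalence volume, so this is the half-equivalence point where [HA] = [A^-].
At half-equivalence pH = pKa, so pKa = 3.85.
Ka = 10^(-3.85) = 1.4 x 10^-4.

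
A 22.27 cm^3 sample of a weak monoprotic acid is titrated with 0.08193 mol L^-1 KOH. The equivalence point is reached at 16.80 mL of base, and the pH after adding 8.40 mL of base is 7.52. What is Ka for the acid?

3.0 x 10^-8

8.40 mL is half of the equivalence volume, so this is the half-equivalence point where [HA] = [A^-].
At half-equivalence pH = pKa, so pKa = 7.52.
Ka = 10^(-7.52) = 3.0 x 10^-8.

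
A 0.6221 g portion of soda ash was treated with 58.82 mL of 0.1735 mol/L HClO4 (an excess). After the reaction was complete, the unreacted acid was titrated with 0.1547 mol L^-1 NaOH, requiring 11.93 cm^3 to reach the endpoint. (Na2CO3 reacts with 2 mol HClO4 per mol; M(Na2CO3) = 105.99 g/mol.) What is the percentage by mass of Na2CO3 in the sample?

71.2%

Total n(HClO4) added = 0.1735 x 0.05882 = 0.01021 mol.
n(NaOH) used = 0.1547 x 0.01193 = 0.001846 mol, which equals the excess n(HClO4).
So n(HClO4) consumed by the sample = 0.01021 - 0.001846 = 0.008360 mol.
n(Na2CO3) = 0.008360 / 2 = 0.004180 mol.
mass Na2CO3 = 0.004180 x 105.99 = 0.4430 g, so %Na2CO3 = 0.4430/0.6221 x 100 = 71.2%.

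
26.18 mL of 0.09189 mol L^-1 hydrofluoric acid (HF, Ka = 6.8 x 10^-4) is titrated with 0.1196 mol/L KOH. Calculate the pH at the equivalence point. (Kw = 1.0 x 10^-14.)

n(HF) = 0.09189 x 0.02618 = 0.002406 mol; V(KOH) at equivalence = 0.002406/0.1196 = 0.02011 L.
At equivalence all the acid is converted to F-; total volume = 0.02618 + 0.02011 = 0.04629 L, so [F-] = 0.002406/0.04629 = 0.05196 M.
Kb = Kw/Ka = 1.0e-14 / 6.8 x 10^-4 = 1.47e-11.
[OH^-] = sqrt(Kb x [F-]) = sqrt(1.47e-11 x 0.05196) = 8.74e-7 M.
pOH = 6.06, so pH = 14.00 - 6.06 = 7.94.

7.94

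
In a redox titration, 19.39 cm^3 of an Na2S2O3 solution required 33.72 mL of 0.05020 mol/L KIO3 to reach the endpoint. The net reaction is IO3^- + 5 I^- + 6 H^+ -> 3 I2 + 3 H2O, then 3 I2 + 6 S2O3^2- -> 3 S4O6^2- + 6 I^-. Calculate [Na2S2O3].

0.524 M

n(KIO3) = 0.05020 x 0.03372 = 0.001693 mol.
From the balanced equation, 1 mol KIO3 reacts with 6 mol Na2S2O3, so n(Na2S2O3) = 0.001693 x 6/1 = 0.01016 mol.
[Na2S2O3] = 0.01016 / 0.01939 L = 0.524 M.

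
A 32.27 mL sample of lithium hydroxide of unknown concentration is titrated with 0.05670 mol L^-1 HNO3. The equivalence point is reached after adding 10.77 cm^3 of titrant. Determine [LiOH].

0.0189 M

n(HNO3) delivered = 0.05670 x 0.01077 = 0.0006107 mol.
For a 1:1 reaction, n(LiOH) = 0.0006107 mol.
[LiOH] = 0.0006107 mol / 0.03227 L = 0.0189 M.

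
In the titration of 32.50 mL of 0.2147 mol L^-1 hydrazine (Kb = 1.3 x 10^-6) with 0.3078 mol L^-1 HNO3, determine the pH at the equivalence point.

4.51

n(N2H4) = 0.2147 x 0.03250 = 0.006978 mol; V(HNO3) at equivalence = 0.006978/0.3078 = 0.02267 L.
At equivalence the base is fully converted to N2H5+; total volume = 0.05517 L, so [N2H5+] = 0.006978/0.05517 = 0.1265 M.
Ka(N2H5+) = Kw/Kb = 1.0e-14 / 1.3 x 10^-6 = 7.69e-9.
[H^+] = sqrt(Ka x [N2H5+]) = sqrt(7.69e-9 x 0.1265) = 3.12e-5 M.
pH = -log(3.12e-5) = 4.51.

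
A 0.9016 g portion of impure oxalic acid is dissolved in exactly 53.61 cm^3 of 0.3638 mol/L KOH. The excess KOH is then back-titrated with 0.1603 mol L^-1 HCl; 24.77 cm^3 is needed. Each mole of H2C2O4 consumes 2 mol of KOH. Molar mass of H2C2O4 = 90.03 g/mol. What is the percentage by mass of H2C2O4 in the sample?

77.6%

Total n(KOH) added = 0.3638 x 0.05361 = 0.01950 mol.
n(HCl) used = 0.1603 x 0.02477 = 0.003971 mol, which equals the excess n(KOH).
So n(KOH) consumed by the sample = 0.01950 - 0.003971 = 0.01553 mol.
n(H2C2O4) = 0.01553 / 2 = 0.007766 mol.
mass H2C2O4 = 0.007766 x 90.03 = 0.6992 g, so %H2C2O4 = 0.6992/0.9016 x 100 = 77.6%.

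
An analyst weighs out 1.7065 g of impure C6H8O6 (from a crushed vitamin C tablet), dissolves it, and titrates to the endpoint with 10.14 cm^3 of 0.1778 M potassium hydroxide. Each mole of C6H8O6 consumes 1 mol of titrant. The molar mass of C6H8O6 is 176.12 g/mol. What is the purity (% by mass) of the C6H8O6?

18.6%

n(KOH) = 0.1778 x 0.01014 = 0.001803 mol.
n(C6H8O6) = 0.001803 / 1 = 0.001803 mol.
mass of C6H8O6 = 0.001803 x 176.12 = 0.3175 g.
% purity = 0.3175 / 1.7065 x 100 = 18.6%.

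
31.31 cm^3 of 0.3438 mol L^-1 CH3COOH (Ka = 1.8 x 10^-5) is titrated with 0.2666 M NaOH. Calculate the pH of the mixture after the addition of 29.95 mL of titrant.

5.20

Initial n(CH3COOH) = 0.3438 x 0.03131 = 0.01076 mol.
n(NaOH) added = 0.2666 x 0.02995 = 0.007985 mol, converting that many moles of CH3COOH to CH3COO-.
Remaining n(CH3COOH) = 0.002780 mol; n(CH3COO-) = 0.007985 mol.
By Henderson-Hasselbalch, pH = pKa + log([A^-]/[HA]) = 4.74 + log(0.007985/0.002780) = 4.74 + (+0.46) = 5.20.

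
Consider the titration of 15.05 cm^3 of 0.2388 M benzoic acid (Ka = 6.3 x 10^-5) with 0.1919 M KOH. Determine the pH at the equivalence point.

n(C6H5COOH) = 0.2388 x 0.01505 = 0.003594 mol; V(KOH) at equivalence = 0.003594/0.1919 = 0.01873 L.
At equivalence all the acid is converted to C6H5COO-; total volume = 0.01505 + 0.01873 = 0.03378 L, so [C6H5COO-] = 0.003594/0.03378 = 0.1064 M.
Kb = Kw/Ka = 1.0e-14 / 6.3 x 10^-5 = 1.59e-10.
[OH^-] = sqrt(Kb x [C6H5COO-]) = sqrt(1.59e-10 x 0.1064) = 4.11e-6 M.
pOH = 5.39, so pH = 14.00 - 5.39 = 8.61.

8.61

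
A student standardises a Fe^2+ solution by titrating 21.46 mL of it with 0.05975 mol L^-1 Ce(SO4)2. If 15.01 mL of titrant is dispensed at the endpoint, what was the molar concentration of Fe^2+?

0.0418 M

n(Ce(SO4)2) = 0.05975 x 0.01501 = 0.0008968 mol.
From the balanced equation, 1 mol Ce(SO4)2 reacts with 1 mol Fe^2+, so n(Fe^2+) = 0.0008968 x 1/1 = 0.0008968 mol.
[Fe^2+] = 0.0008968 / 0.02146 L = 0.0418 M.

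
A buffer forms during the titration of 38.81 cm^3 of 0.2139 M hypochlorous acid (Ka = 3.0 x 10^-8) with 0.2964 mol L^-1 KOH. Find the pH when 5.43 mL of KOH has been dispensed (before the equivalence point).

6.90

Initial n(HClO) = 0.2139 x 0.03881 = 0.008301 mol.
n(KOH) added = 0.2964 x 0.005430 = 0.001609 mol, converting that many moles of HClO to ClO-.
Remaining n(HClO) = 0.006692 mol; n(ClO-) = 0.001609 mol.
By Henderson-Hasselbalch, pH = pKa + log([A^-]/[HA]) = 7.52 + log(0.001609/0.006692) = 7.52 + (-0.62) = 6.90.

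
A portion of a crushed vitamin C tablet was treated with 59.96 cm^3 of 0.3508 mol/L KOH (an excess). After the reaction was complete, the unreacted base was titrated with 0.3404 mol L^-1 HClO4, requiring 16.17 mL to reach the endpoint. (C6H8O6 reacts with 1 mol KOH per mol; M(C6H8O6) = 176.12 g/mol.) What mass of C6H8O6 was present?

Total n(KOH) added = 0.3508 x 0.05996 = 0.02103 mol.
n(HClO4) used = 0.3404 x 0.01617 = 0.005504 mol, which equals the excess n(KOH).
So n(KOH) consumed by the sample = 0.02103 - 0.005504 = 0.01553 mol.
n(C6H8O6) = 0.01553 / 1 = 0.01553 mol.
mass = 0.01553 mol x 176.12 g/mol = 2.74 g.

2.74 g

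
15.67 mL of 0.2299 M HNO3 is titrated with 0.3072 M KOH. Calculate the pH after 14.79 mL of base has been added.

n(acid) = 0.2299 x 0.01567 = 0.003603 mol; n(KOH) added = 0.3072 x 0.01479 = 0.004543 mol.
Base is in excess by 0.004543 - 0.003603 = 0.0009410 mol in a total volume of 0.03046 L.
[OH^-] = 0.0009410/0.03046 = 0.03089 M, so pOH = 1.51 and pH = 14.00 - 1.51 = 12.49.

12.49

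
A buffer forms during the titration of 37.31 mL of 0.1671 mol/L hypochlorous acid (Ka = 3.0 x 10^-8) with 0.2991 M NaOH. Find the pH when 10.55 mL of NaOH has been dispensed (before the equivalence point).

7.53

Initial n(HClO) = 0.1671 x 0.03731 = 0.006235 mol.
n(NaOH) added = 0.2991 x 0.01055 = 0.003156 mol, converting that many moles of HClO to ClO-.
Remaining n(HClO) = 0.003079 mol; n(ClO-) = 0.003156 mol.
By Henderson-Hasselbalch, pH = pKa + log([A^-]/[HA]) = 7.52 + log(0.003156/0.003079) = 7.52 + (+0.01) = 7.53.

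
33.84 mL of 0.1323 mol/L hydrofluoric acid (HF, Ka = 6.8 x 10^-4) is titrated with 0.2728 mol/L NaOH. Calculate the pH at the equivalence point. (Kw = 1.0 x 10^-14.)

8.06

n(HF) = 0.1323 x 0.03384 = 0.004477 mol; V(NaOH) at equivalence = 0.004477/0.2728 = 0.01641 L.
At equivalence all the acid is converted to F-; total volume = 0.03384 + 0.01641 = 0.05025 L, so [F-] = 0.004477/0.05025 = 0.08909 M.
Kb = Kw/Ka = 1.0e-14 / 6.8 x 10^-4 = 1.47e-11.
[OH^-] = sqrt(Kb x [F-]) = sqrt(1.47e-11 x 0.08909) = 1.14e-6 M.
pOH = 5.94, so pH = 14.00 - 5.94 = 8.06.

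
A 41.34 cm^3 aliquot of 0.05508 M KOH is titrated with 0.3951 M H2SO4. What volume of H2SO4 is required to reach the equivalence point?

2.88 mL

n(KOH) = 0.05508 mol/L x 0.04134 L = 0.002277 mol.
The neutralisation is 2 KOH : 1 H2SO4, so n(H2SO4) = 0.002277 x 1/2 = 0.001139 mol.
V(H2SO4) = 0.001139 / 0.3951 = 0.002882 L = 2.88 mL.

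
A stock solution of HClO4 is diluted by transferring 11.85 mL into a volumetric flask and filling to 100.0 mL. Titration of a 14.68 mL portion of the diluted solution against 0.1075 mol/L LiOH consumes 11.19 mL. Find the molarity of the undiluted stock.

n(LiOH) = 0.1075 x 0.01119 = 0.001203 mol.
n(HClO4) in the aliquot = 0.001203 mol.
[diluted HClO4] = 0.001203 / 0.01468 = 0.08194 M.
Dilution factor = 100.0/11.85 = 8.439, so [stock] = 0.08194 x 8.439 = 0.692 M.

0.692 M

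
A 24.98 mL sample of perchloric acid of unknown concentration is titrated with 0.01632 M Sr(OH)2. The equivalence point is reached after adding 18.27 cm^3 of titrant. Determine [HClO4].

0.0239 M

n(Sr(OH)2) delivered = 0.01632 x 0.01827 = 0.0002982 mol.
The reaction is 2 HClO4 + 1 Sr(OH)2, so n(HClO4) = 0.0002982 x 2/1 = 0.0005963 mol.
[HClO4] = 0.0005963 mol / 0.02498 L = 0.0239 M.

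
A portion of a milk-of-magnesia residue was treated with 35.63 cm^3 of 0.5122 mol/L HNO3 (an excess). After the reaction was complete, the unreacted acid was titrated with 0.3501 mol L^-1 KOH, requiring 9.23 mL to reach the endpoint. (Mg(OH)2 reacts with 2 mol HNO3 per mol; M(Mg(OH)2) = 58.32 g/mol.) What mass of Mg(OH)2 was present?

Total n(HNO3) added = 0.5122 x 0.03563 = 0.01825 mol.
n(KOH) used = 0.3501 x 0.009230 = 0.003231 mol, which equals the excess n(HNO3).
So n(HNO3) consumed by the sample = 0.01825 - 0.003231 = 0.01502 mol.
n(Mg(OH)2) = 0.01502 / 2 = 0.007509 mol.
mass = 0.007509 mol x 58.32 g/mol = 0.438 g.

0.438 g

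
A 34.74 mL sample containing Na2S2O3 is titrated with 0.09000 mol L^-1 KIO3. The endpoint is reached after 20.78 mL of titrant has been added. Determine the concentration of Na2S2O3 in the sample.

n(KIO3) = 0.09000 x 0.02078 = 0.001870 mol.
From the balanced equation, 1 mol KIO3 reacts with 6 mol Na2S2O3, so n(Na2S2O3) = 0.001870 x 6/1 = 0.01122 mol.
[Na2S2O3] = 0.01122 / 0.03474 L = 0.323 M.

0.323 M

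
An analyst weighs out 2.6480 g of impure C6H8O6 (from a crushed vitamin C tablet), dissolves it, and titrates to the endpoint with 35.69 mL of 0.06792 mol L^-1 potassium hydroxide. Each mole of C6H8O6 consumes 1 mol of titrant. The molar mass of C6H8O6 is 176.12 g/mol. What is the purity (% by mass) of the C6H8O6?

n(KOH) = 0.06792 x 0.03569 = 0.002424 mol.
n(C6H8O6) = 0.002424 / 1 = 0.002424 mol.
mass of C6H8O6 = 0.002424 x 176.12 = 0.4269 g.
% purity = 0.4269 / 2.6480 x 100 = 16.1%.

16.1%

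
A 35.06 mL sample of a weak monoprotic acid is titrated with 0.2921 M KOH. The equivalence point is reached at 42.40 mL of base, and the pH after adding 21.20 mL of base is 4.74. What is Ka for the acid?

21.20 mL is half of the equivalence volume, so this is the half-equivalence point where [HA] = [A^-].
At half-equivalence pH = pKa, so pKa = 4.74.
Ka = 10^(-4.74) = 1.8 x 10^-5.

1.8 x 10^-5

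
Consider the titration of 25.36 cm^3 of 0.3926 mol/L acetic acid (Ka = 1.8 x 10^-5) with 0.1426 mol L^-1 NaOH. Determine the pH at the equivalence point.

n(CH3COOH) = 0.3926 x 0.02536 = 0.009956 mol; V(NaOH) at equivalence = 0.009956/0.1426 = 0.06982 L.
At equivalence all the acid is converted to CH3COO-; total volume = 0.02536 + 0.06982 = 0.09518 L, so [CH3COO-] = 0.009956/0.09518 = 0.1046 M.
Kb = Kw/Ka = 1.0e-14 / 1.8 x 10^-5 = 5.56e-10.
[OH^-] = sqrt(Kb x [CH3COO-]) = sqrt(5.56e-10 x 0.1046) = 7.62e-6 M.
pOH = 5.12, so pH = 14.00 - 5.12 = 8.88.

8.88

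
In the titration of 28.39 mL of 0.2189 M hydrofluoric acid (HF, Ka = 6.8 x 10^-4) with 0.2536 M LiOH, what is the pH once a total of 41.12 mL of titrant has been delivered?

12.78

n(acid) = 0.2189 x 0.02839 = 0.006215 mol; n(LiOH) added = 0.2536 x 0.04112 = 0.01043 mol.
Base is in excess by 0.01043 - 0.006215 = 0.004213 mol in a total volume of 0.06951 L.
[OH^-] = 0.004213/0.06951 = 0.06062 M, so pOH = 1.22 and pH = 14.00 - 1.22 = 12.78.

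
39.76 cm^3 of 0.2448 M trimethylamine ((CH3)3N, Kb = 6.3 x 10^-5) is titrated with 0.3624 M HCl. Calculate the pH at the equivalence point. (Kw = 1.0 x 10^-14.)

n((CH3)3N) = 0.2448 x 0.03976 = 0.009733 mol; V(HCl) at equivalence = 0.009733/0.3624 = 0.02686 L.
At equivalence the base is fully converted to (CH3)3NH+; total volume = 0.06662 L, so [(CH3)3NH+] = 0.009733/0.06662 = 0.1461 M.
Ka((CH3)3NH+) = Kw/Kb = 1.0e-14 / 6.3 x 10^-5 = 1.59e-10.
[H^+] = sqrt(Ka x [(CH3)3NH+]) = sqrt(1.59e-10 x 0.1461) = 4.82e-6 M.
pH = -log(4.82e-6) = 5.32.

5.32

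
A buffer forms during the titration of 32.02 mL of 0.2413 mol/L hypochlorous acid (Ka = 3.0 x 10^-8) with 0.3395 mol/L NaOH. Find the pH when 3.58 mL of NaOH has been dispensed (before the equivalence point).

Initial n(HClO) = 0.2413 x 0.03202 = 0.007726 mol.
n(NaOH) added = 0.3395 x 0.003580 = 0.001215 mol, converting that many moles of HClO to ClO-.
Remaining n(HClO) = 0.006511 mol; n(ClO-) = 0.001215 mol.
By Henderson-Hasselbalch, pH = pKa + log([A^-]/[HA]) = 7.52 + log(0.001215/0.006511) = 7.52 + (-0.73) = 6.79.

6.79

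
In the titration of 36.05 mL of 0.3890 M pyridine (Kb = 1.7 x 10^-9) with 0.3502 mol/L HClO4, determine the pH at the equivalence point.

2.98

n(C5H5N) = 0.3890 x 0.03605 = 0.01402 mol; V(HClO4) at equivalence = 0.01402/0.3502 = 0.04004 L.
At equivalence the base is fully converted to C5H5NH+; total volume = 0.07609 L, so [C5H5NH+] = 0.01402/0.07609 = 0.1843 M.
Ka(C5H5NH+) = Kw/Kb = 1.0e-14 / 1.7 x 10^-9 = 5.88e-6.
[H^+] = sqrt(Ka x [C5H5NH+]) = sqrt(5.88e-6 x 0.1843) = 0.00104 M.
pH = -log(0.00104) = 2.98.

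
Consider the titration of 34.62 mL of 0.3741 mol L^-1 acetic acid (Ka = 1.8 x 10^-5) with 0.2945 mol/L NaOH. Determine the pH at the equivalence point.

n(CH3COOH) = 0.3741 x 0.03462 = 0.01295 mol; V(NaOH) at equivalence = 0.01295/0.2945 = 0.04398 L.
At equivalence all the acid is converted to CH3COO-; total volume = 0.03462 + 0.04398 = 0.07860 L, so [CH3COO-] = 0.01295/0.07860 = 0.1648 M.
Kb = Kw/Ka = 1.0e-14 / 1.8 x 10^-5 = 5.56e-10.
[OH^-] = sqrt(Kb x [CH3COO-]) = sqrt(5.56e-10 x 0.1648) = 9.57e-6 M.
pOH = 5.02, so pH = 14.00 - 5.02 = 8.98.

8.98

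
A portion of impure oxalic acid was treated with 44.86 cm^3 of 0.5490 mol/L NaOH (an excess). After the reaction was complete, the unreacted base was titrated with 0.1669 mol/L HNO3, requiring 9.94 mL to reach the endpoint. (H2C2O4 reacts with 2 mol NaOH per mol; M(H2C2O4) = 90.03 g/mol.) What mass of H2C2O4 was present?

Total n(NaOH) added = 0.5490 x 0.04486 = 0.02463 mol.
n(HNO3) used = 0.1669 x 0.009940 = 0.001659 mol, which equals the excess n(NaOH).
So n(NaOH) consumed by the sample = 0.02463 - 0.001659 = 0.02297 mol.
n(H2C2O4) = 0.02297 / 2 = 0.01148 mol.
mass = 0.01148 mol x 90.03 g/mol = 1.03 g.

1.03 g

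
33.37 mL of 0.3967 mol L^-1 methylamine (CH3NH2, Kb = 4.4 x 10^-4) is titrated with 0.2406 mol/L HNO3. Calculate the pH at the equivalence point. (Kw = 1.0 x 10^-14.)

5.73

n(CH3NH2) = 0.3967 x 0.03337 = 0.01324 mol; V(HNO3) at equivalence = 0.01324/0.2406 = 0.05502 L.
At equivalence the base is fully converted to CH3NH3+; total volume = 0.08839 L, so [CH3NH3+] = 0.01324/0.08839 = 0.1498 M.
Ka(CH3NH3+) = Kw/Kb = 1.0e-14 / 4.4 x 10^-4 = 2.27e-11.
[H^+] = sqrt(Ka x [CH3NH3+]) = sqrt(2.27e-11 x 0.1498) = 1.84e-6 M.
pH = -log(1.84e-6) = 5.73.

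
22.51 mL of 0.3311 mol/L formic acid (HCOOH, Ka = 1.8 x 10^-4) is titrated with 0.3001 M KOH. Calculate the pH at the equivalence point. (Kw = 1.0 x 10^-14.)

n(HCOOH) = 0.3311 x 0.02251 = 0.007453 mol; V(KOH) at equivalence = 0.007453/0.3001 = 0.02484 L.
At equivalence all the acid is converted to HCOO-; total volume = 0.02251 + 0.02484 = 0.04735 L, so [HCOO-] = 0.007453/0.04735 = 0.1574 M.
Kb = Kw/Ka = 1.0e-14 / 1.8 x 10^-4 = 5.56e-11.
[OH^-] = sqrt(Kb x [HCOO-]) = sqrt(5.56e-11 x 0.1574) = 2.96e-6 M.
pOH = 5.53, so pH = 14.00 - 5.53 = 8.47.

8.47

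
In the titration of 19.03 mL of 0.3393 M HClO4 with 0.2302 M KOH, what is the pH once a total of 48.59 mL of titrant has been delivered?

12.84

n(acid) = 0.3393 x 0.01903 = 0.006457 mol; n(KOH) added = 0.2302 x 0.04859 = 0.01119 mol.
Base is in excess by 0.01119 - 0.006457 = 0.004729 mol in a total volume of 0.06762 L.
[OH^-] = 0.004729/0.06762 = 0.06993 M, so pOH = 1.16 and pH = 14.00 - 1.16 = 12.84.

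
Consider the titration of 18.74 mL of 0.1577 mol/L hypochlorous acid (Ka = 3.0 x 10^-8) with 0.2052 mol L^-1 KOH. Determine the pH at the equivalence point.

n(HClO) = 0.1577 x 0.01874 = 0.002955 mol; V(KOH) at equivalence = 0.002955/0.2052 = 0.01440 L.
At equivalence all the acid is converted to ClO-; total volume = 0.01874 + 0.01440 = 0.03314 L, so [ClO-] = 0.002955/0.03314 = 0.08917 M.
Kb = Kw/Ka = 1.0e-14 / 3.0 x 10^-8 = 3.33e-7.
[OH^-] = sqrt(Kb x [ClO-]) = sqrt(3.33e-7 x 0.08917) = 0.000172 M.
pOH = 3.76, so pH = 14.00 - 3.76 = 10.24.

10.24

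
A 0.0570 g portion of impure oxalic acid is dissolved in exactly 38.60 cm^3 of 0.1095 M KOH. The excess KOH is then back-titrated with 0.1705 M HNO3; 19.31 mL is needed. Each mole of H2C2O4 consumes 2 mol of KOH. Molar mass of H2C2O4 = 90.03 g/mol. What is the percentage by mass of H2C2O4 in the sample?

Total n(KOH) added = 0.1095 x 0.03860 = 0.004227 mol.
n(HNO3) used = 0.1705 x 0.01931 = 0.003292 mol, which equals the excess n(KOH).
So n(KOH) consumed by the sample = 0.004227 - 0.003292 = 0.0009343 mol.
n(H2C2O4) = 0.0009343 / 2 = 0.0004672 mol.
mass H2C2O4 = 0.0004672 x 90.03 = 0.04206 g, so %H2C2O4 = 0.04206/0.0570 x 100 = 73.8%.

73.8%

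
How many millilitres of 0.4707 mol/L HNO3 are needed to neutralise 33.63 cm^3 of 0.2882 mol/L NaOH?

20.6 mL

n(NaOH) = 0.2882 mol/L x 0.03363 L = 0.009692 mol.
At equivalence n(HNO3) = n(NaOH) = 0.009692 mol.
V(HNO3) = 0.009692 / 0.4707 = 0.02059 L = 20.6 mL.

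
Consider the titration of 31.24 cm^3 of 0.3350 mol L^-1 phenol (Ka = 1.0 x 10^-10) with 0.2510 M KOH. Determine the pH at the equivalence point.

n(C6H5OH) = 0.3350 x 0.03124 = 0.01047 mol; V(KOH) at equivalence = 0.01047/0.2510 = 0.04169 L.
At equivalence all the acid is converted to C6H5O-; total volume = 0.03124 + 0.04169 = 0.07293 L, so [C6H5O-] = 0.01047/0.07293 = 0.1435 M.
Kb = Kw/Ka = 1.0e-14 / 1.0 x 10^-10 = 0.000100.
[OH^-] = sqrt(Kb x [C6H5O-]) = sqrt(0.000100 x 0.1435) = 0.00379 M.
pOH = 2.42, so pH = 14.00 - 2.42 = 11.58.

11.58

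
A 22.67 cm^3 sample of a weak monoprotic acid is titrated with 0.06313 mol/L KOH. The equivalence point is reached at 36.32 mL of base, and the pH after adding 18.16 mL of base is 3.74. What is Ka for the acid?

1.8 x 10^-4

18.16 mL is half of the equivalence volume, so this is the half-equivalence point where [HA] = [A^-].
At half-equivalence pH = pKa, so pKa = 3.74.
Ka = 10^(-3.74) = 1.8 x 10^-4.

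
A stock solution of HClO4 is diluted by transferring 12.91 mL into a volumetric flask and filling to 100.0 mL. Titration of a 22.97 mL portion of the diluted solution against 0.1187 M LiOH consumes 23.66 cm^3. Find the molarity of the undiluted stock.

n(LiOH) = 0.1187 x 0.02366 = 0.002808 mol.
n(HClO4) in the aliquot = 0.002808 mol.
[diluted HClO4] = 0.002808 / 0.02297 = 0.1223 M.
Dilution factor = 100.0/12.91 = 7.746, so [stock] = 0.1223 x 7.746 = 0.947 M.

0.947 M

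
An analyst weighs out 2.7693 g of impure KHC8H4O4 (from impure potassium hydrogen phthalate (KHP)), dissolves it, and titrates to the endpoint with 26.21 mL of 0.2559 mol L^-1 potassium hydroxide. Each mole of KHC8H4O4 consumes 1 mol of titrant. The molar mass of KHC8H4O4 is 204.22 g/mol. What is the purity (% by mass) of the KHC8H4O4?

49.5%

n(KOH) = 0.2559 x 0.02621 = 0.006707 mol.
n(KHC8H4O4) = 0.006707 / 1 = 0.006707 mol.
mass of KHC8H4O4 = 0.006707 x 204.22 = 1.370 g.
% purity = 1.370 / 2.7693 x 100 = 49.5%.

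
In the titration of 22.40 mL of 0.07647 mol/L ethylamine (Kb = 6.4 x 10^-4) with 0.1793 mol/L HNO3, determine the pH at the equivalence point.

6.04

n(C2H5NH2) = 0.07647 x 0.02240 = 0.001713 mol; V(HNO3) at equivalence = 0.001713/0.1793 = 0.009553 L.
At equivalence the base is fully converted to C2H5NH3+; total volume = 0.03195 L, so [C2H5NH3+] = 0.001713/0.03195 = 0.05361 M.
Ka(C2H5NH3+) = Kw/Kb = 1.0e-14 / 6.4 x 10^-4 = 1.56e-11.
[H^+] = sqrt(Ka x [C2H5NH3+]) = sqrt(1.56e-11 x 0.05361) = 9.15e-7 M.
pH = -log(9.15e-7) = 6.04.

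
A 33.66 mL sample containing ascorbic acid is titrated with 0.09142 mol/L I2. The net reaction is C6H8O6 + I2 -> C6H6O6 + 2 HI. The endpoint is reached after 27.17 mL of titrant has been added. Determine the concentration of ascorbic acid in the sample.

0.0738 M

n(I2) = 0.09142 x 0.02717 = 0.002484 mol.
From the balanced equation, 1 mol I2 reacts with 1 mol ascorbic acid, so n(ascorbic acid) = 0.002484 x 1/1 = 0.002484 mol.
[ascorbic acid] = 0.002484 / 0.03366 L = 0.0738 M.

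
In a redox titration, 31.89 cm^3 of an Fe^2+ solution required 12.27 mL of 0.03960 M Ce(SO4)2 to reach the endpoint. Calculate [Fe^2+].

n(Ce(SO4)2) = 0.03960 x 0.01227 = 0.0004859 mol.
From the balanced equation, 1 mol Ce(SO4)2 reacts with 1 mol Fe^2+, so n(Fe^2+) = 0.0004859 x 1/1 = 0.0004859 mol.
[Fe^2+] = 0.0004859 / 0.03189 L = 0.0152 M.

0.0152 M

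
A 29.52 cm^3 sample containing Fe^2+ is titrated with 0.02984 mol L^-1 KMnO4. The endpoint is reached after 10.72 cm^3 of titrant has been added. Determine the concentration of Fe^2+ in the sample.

n(KMnO4) = 0.02984 x 0.01072 = 0.0003199 mol.
From the balanced equation, 1 mol KMnO4 reacts with 5 mol Fe^2+, so n(Fe^2+) = 0.0003199 x 5/1 = 0.001599 mol.
[Fe^2+] = 0.001599 / 0.02952 L = 0.0542 M.

0.0542 M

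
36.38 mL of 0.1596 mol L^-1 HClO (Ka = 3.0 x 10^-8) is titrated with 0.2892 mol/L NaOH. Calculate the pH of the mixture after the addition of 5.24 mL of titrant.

7.07

Initial n(HClO) = 0.1596 x 0.03638 = 0.005806 mol.
n(NaOH) added = 0.2892 x 0.005240 = 0.001515 mol, converting that many moles of HClO to ClO-.
Remaining n(HClO) = 0.004291 mol; n(ClO-) = 0.001515 mol.
By Henderson-Hasselbalch, pH = pKa + log([A^-]/[HA]) = 7.52 + log(0.001515/0.004291) = 7.52 + (-0.45) = 7.07.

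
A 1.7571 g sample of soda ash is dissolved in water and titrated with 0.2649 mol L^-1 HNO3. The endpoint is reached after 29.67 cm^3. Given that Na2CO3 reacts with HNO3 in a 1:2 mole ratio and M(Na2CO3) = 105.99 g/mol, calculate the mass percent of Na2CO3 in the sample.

n(HNO3) = 0.2649 x 0.02967 = 0.007860 mol.
n(Na2CO3) = 0.007860 / 2 = 0.003930 mol.
mass of Na2CO3 = 0.003930 x 105.99 = 0.4165 g.
% purity = 0.4165 / 1.7571 x 100 = 23.7%.

23.7%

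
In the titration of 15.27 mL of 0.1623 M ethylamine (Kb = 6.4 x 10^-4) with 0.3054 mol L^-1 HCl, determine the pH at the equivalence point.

5.89

n(C2H5NH2) = 0.1623 x 0.01527 = 0.002478 mol; V(HCl) at equivalence = 0.002478/0.3054 = 0.008115 L.
At equivalence the base is fully converted to C2H5NH3+; total volume = 0.02338 L, so [C2H5NH3+] = 0.002478/0.02338 = 0.1060 M.
Ka(C2H5NH3+) = Kw/Kb = 1.0e-14 / 6.4 x 10^-4 = 1.56e-11.
[H^+] = sqrt(Ka x [C2H5NH3+]) = sqrt(1.56e-11 x 0.1060) = 1.29e-6 M.
pH = -log(1.29e-6) = 5.89.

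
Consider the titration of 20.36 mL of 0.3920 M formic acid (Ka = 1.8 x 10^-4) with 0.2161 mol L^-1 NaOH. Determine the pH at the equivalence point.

n(HCOOH) = 0.3920 x 0.02036 = 0.007981 mol; V(NaOH) at equivalence = 0.007981/0.2161 = 0.03693 L.
At equivalence all the acid is converted to HCOO-; total volume = 0.02036 + 0.03693 = 0.05729 L, so [HCOO-] = 0.007981/0.05729 = 0.1393 M.
Kb = Kw/Ka = 1.0e-14 / 1.8 x 10^-4 = 5.56e-11.
[OH^-] = sqrt(Kb x [HCOO-]) = sqrt(5.56e-11 x 0.1393) = 2.78e-6 M.
pOH = 5.56, so pH = 14.00 - 5.56 = 8.44.

8.44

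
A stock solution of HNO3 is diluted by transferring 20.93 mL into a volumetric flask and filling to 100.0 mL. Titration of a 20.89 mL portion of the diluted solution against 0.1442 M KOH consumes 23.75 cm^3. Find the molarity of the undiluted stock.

n(KOH) = 0.1442 x 0.02375 = 0.003425 mol.
n(HNO3) in the aliquot = 0.003425 mol.
[diluted HNO3] = 0.003425 / 0.02089 = 0.1639 M.
Dilution factor = 100.0/20.93 = 4.778, so [stock] = 0.1639 x 4.778 = 0.783 M.

0.783 M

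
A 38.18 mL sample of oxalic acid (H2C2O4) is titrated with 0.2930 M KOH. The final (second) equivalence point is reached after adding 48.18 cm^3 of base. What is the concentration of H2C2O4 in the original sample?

n(KOH) = 0.2930 x 0.04818 = 0.01412 mol.
At the final (second) equivalence point, 2 mol OH^- react per mol H2C2O4, so n(H2C2O4) = 0.01412 / 2 = 0.007058 mol.
[H2C2O4] = 0.007058 / 0.03818 L = 0.185 M.

0.185 M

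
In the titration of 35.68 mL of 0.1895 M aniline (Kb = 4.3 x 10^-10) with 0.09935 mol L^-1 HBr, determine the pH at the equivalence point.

n(C6H5NH2) = 0.1895 x 0.03568 = 0.006761 mol; V(HBr) at equivalence = 0.006761/0.09935 = 0.06806 L.
At equivalence the base is fully converted to C6H5NH3+; total volume = 0.1037 L, so [C6H5NH3+] = 0.006761/0.1037 = 0.06518 M.
Ka(C6H5NH3+) = Kw/Kb = 1.0e-14 / 4.3 x 10^-10 = 2.33e-5.
[H^+] = sqrt(Ka x [C6H5NH3+]) = sqrt(2.33e-5 x 0.06518) = 0.00123 M.
pH = -log(0.00123) = 2.91.

2.91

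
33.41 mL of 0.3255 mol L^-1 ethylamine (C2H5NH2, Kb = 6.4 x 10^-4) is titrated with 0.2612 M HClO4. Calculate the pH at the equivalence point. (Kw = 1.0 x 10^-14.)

n(C2H5NH2) = 0.3255 x 0.03341 = 0.01087 mol; V(HClO4) at equivalence = 0.01087/0.2612 = 0.04163 L.
At equivalence the base is fully converted to C2H5NH3+; total volume = 0.07504 L, so [C2H5NH3+] = 0.01087/0.07504 = 0.1449 M.
Ka(C2H5NH3+) = Kw/Kb = 1.0e-14 / 6.4 x 10^-4 = 1.56e-11.
[H^+] = sqrt(Ka x [C2H5NH3+]) = sqrt(1.56e-11 x 0.1449) = 1.50e-6 M.
pH = -log(1.50e-6) = 5.82.

5.82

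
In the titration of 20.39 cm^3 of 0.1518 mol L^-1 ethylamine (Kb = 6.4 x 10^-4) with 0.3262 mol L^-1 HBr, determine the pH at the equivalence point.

5.90

n(C2H5NH2) = 0.1518 x 0.02039 = 0.003095 mol; V(HBr) at equivalence = 0.003095/0.3262 = 0.009489 L.
At equivalence the base is fully converted to C2H5NH3+; total volume = 0.02988 L, so [C2H5NH3+] = 0.003095/0.02988 = 0.1036 M.
Ka(C2H5NH3+) = Kw/Kb = 1.0e-14 / 6.4 x 10^-4 = 1.56e-11.
[H^+] = sqrt(Ka x [C2H5NH3+]) = sqrt(1.56e-11 x 0.1036) = 1.27e-6 M.
pH = -log(1.27e-6) = 5.90.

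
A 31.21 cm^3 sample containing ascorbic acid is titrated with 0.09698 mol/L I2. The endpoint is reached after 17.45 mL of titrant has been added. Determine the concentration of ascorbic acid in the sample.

0.0542 M

n(I2) = 0.09698 x 0.01745 = 0.001692 mol.
From the balanced equation, 1 mol I2 reacts with 1 mol ascorbic acid, so n(ascorbic acid) = 0.001692 x 1/1 = 0.001692 mol.
[ascorbic acid] = 0.001692 / 0.03121 L = 0.0542 M.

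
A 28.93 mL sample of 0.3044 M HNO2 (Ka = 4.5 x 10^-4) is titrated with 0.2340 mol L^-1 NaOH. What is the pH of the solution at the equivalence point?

8.23

n(HNO2) = 0.3044 x 0.02893 = 0.008806 mol; V(NaOH) at equivalence = 0.008806/0.2340 = 0.03763 L.
At equivalence all the acid is converted to NO2-; total volume = 0.02893 + 0.03763 = 0.06656 L, so [NO2-] = 0.008806/0.06656 = 0.1323 M.
Kb = Kw/Ka = 1.0e-14 / 4.5 x 10^-4 = 2.22e-11.
[OH^-] = sqrt(Kb x [NO2-]) = sqrt(2.22e-11 x 0.1323) = 1.71e-6 M.
pOH = 5.77, so pH = 14.00 - 5.77 = 8.23.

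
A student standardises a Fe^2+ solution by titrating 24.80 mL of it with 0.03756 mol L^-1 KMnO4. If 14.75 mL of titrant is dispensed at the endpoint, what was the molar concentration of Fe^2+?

n(KMnO4) = 0.03756 x 0.01475 = 0.0005540 mol.
From the balanced equation, 1 mol KMnO4 reacts with 5 mol Fe^2+, so n(Fe^2+) = 0.0005540 x 5/1 = 0.002770 mol.
[Fe^2+] = 0.002770 / 0.02480 L = 0.112 M.

0.112 M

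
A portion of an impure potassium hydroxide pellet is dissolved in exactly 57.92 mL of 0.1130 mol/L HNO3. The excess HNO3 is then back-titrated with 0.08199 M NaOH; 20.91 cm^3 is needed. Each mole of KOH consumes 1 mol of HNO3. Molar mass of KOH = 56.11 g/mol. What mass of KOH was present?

Total n(HNO3) added = 0.1130 x 0.05792 = 0.006545 mol.
n(NaOH) used = 0.08199 x 0.02091 = 0.001714 mol, which equals the excess n(HNO3).
So n(HNO3) consumed by the sample = 0.006545 - 0.001714 = 0.004831 mol.
n(KOH) = 0.004831 / 1 = 0.004831 mol.
mass = 0.004831 mol x 56.11 g/mol = 0.271 g.

0.271 g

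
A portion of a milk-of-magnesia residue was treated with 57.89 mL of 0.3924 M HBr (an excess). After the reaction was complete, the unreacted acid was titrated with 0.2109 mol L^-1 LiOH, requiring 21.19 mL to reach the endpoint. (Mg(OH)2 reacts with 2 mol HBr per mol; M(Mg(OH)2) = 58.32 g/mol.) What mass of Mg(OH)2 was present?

Total n(HBr) added = 0.3924 x 0.05789 = 0.02272 mol.
n(LiOH) used = 0.2109 x 0.02119 = 0.004469 mol, which equals the excess n(HBr).
So n(HBr) consumed by the sample = 0.02272 - 0.004469 = 0.01825 mol.
n(Mg(OH)2) = 0.01825 / 2 = 0.009124 mol.
mass = 0.009124 mol x 58.32 g/mol = 0.532 g.

0.532 g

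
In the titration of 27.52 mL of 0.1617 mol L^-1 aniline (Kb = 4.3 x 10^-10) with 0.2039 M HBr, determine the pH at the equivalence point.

n(C6H5NH2) = 0.1617 x 0.02752 = 0.004450 mol; V(HBr) at equivalence = 0.004450/0.2039 = 0.02182 L.
At equivalence the base is fully converted to C6H5NH3+; total volume = 0.04934 L, so [C6H5NH3+] = 0.004450/0.04934 = 0.09018 M.
Ka(C6H5NH3+) = Kw/Kb = 1.0e-14 / 4.3 x 10^-10 = 2.33e-5.
[H^+] = sqrt(Ka x [C6H5NH3+]) = sqrt(2.33e-5 x 0.09018) = 0.00145 M.
pH = -log(0.00145) = 2.84.

2.84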